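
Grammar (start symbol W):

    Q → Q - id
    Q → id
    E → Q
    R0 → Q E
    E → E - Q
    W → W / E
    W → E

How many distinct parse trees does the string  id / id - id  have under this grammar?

2

Parse trees for id / id - id:
  [W [W [E [Q id]]] / [E [Q [Q id] - id]]]
  [W [W [E [Q id]]] / [E [E [Q id]] - [Q id]]]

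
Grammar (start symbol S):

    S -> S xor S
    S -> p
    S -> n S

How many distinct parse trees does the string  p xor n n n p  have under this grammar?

Parse trees for p xor n n n p:
  [S [S p] xor [S n [S n [S n [S p]]]]]

1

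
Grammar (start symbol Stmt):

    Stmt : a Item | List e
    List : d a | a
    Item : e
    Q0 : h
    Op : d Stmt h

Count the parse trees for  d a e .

Parse trees for d a e:
  [Stmt [List d a] e]

1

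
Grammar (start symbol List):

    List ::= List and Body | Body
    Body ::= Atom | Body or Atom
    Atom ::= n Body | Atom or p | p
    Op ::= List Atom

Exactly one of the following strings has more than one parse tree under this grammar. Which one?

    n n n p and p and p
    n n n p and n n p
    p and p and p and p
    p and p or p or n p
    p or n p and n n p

n n n p and p and p: 1 tree
n n n p and n n p: 1 tree
p and p and p and p: 1 tree
p and p or p or n p: 2 trees
p or n p and n n p: 1 tree

p and p or p or n p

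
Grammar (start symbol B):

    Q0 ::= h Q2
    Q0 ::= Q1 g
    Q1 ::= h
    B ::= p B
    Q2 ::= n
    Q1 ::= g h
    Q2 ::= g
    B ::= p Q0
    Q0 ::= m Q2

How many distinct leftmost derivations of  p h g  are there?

Parse trees for p h g:
  [B p [Q0 h [Q2 g]]]
  [B p [Q0 [Q1 h] g]]

2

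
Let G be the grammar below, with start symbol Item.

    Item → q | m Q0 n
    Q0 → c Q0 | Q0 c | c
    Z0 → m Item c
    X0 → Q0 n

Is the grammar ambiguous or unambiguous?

Ambiguous

Witness: m c c n

Derivation 1: Item ⇒ m Q0 n ⇒ m c Q0 n ⇒ m c c n
Derivation 2: Item ⇒ m Q0 n ⇒ m Q0 c n ⇒ m c c n

Two distinct leftmost derivations for the same string.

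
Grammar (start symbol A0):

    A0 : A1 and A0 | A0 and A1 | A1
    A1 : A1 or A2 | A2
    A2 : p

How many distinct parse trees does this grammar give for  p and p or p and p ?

Parse trees for p and p or p and p:
  [A0 [A1 [A2 p]] and [A0 [A1 [A1 [A2 p]] or [A2 p]] and [A0 [A1 [A2 p]]]]]
  [A0 [A1 [A2 p]] and [A0 [A0 [A1 [A1 [A2 p]] or [A2 p]]] and [A1 [A2 p]]]]
  [A0 [A0 [A1 [A2 p]] and [A0 [A1 [A1 [A2 p]] or [A2 p]]]] and [A1 [A2 p]]]
  [A0 [A0 [A0 [A1 [A2 p]]] and [A1 [A1 [A2 p]] or [A2 p]]] and [A1 [A2 p]]]

4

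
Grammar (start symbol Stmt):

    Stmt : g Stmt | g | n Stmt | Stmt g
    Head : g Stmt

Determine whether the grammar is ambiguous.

Ambiguous

Witness: g g

Derivation 1: Stmt ⇒ g Stmt ⇒ g g
Derivation 2: Stmt ⇒ Stmt g ⇒ g g

Two distinct leftmost derivations for the same string.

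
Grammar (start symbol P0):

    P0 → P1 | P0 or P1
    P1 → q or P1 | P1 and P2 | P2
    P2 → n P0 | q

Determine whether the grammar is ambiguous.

Ambiguous

Witness: q or q

Derivation 1: P0 ⇒ P1 ⇒ q or P1 ⇒ q or P2 ⇒ q or q
Derivation 2: P0 ⇒ P0 or P1 ⇒ P1 or P1 ⇒ P2 or P1 ⇒ q or P1 ⇒ q or P2 ⇒ q or q

Two distinct leftmost derivations for the same string.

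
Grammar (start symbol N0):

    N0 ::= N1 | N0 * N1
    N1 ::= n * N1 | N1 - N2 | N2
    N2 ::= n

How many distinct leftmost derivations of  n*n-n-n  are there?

Parse trees for n*n-n-n:
  [N0 [N1 n * [N1 [N1 [N1 [N2 n]] - [N2 n]] - [N2 n]]]]
  [N0 [N1 [N1 n * [N1 [N1 [N2 n]] - [N2 n]]] - [N2 n]]]
  [N0 [N1 [N1 [N1 n * [N1 [N2 n]]] - [N2 n]] - [N2 n]]]
  [N0 [N0 [N1 [N2 n]]] * [N1 [N1 [N1 [N2 n]] - [N2 n]] - [N2 n]]]

4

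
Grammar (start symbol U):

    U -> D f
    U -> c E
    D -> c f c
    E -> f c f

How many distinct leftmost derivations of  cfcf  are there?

Parse trees for cfcf:
  [U [D c f c] f]
  [U c [E f c f]]

2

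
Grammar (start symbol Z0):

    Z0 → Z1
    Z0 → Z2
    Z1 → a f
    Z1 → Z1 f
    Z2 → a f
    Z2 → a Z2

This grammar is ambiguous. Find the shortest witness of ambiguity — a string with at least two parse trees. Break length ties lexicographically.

a f

length 2: a f has 2 parse trees

Two derivations of a f:
  Z0 ⇒ Z1 ⇒ a f
  Z0 ⇒ Z2 ⇒ a f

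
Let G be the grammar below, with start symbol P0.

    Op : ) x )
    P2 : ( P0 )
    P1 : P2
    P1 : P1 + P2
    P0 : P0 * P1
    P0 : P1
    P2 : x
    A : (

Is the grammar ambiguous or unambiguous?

Unambiguous

Only P0, P1, P2 are reachable from P0; ignoring the rest: The grammar is stratified — P0 handles '*' (left-recursive), P1 handles '+', P2 atoms. Each operator has a fixed associativity and precedence level, so every string has one parse.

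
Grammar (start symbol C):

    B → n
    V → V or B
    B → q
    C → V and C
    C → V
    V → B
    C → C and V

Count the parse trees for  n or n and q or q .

2

Parse trees for n or n and q or q:
  [C [V [V [B n]] or [B n]] and [C [V [V [B q]] or [B q]]]]
  [C [C [V [V [B n]] or [B n]]] and [V [V [B q]] or [B q]]]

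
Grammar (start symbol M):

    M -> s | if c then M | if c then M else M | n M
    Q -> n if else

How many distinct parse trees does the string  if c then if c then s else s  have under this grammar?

Parse trees for if c then if c then s else s:
  [M if c then [M if c then [M s] else [M s]]]
  [M if c then [M if c then [M s]] else [M s]]

2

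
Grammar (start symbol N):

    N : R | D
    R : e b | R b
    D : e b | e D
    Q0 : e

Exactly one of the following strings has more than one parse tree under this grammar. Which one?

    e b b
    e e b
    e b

e b b: 1 tree
e e b: 1 tree
e b: 2 trees

e b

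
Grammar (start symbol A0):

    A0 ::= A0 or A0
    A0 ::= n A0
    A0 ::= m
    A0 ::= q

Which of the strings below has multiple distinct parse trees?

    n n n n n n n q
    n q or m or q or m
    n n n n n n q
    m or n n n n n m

n q or m or q or m

n n n n n n n q: 1 tree
n q or m or q or m: 14 trees
n n n n n n q: 1 tree
m or n n n n n m: 1 tree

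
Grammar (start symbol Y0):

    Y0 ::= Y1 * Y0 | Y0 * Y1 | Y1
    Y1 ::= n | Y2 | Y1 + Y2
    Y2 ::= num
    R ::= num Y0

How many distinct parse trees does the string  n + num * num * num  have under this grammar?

4

Parse trees for n + num * num * num:
  [Y0 [Y1 [Y1 n] + [Y2 num]] * [Y0 [Y1 [Y2 num]] * [Y0 [Y1 [Y2 num]]]]]
  [Y0 [Y1 [Y1 n] + [Y2 num]] * [Y0 [Y0 [Y1 [Y2 num]]] * [Y1 [Y2 num]]]]
  [Y0 [Y0 [Y1 [Y1 n] + [Y2 num]] * [Y0 [Y1 [Y2 num]]]] * [Y1 [Y2 num]]]
  [Y0 [Y0 [Y0 [Y1 [Y1 n] + [Y2 num]]] * [Y1 [Y2 num]]] * [Y1 [Y2 num]]]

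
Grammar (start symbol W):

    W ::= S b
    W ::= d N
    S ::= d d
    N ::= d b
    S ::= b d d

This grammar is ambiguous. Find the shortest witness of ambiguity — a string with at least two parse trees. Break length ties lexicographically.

d d b

length 3: d d b has 2 parse trees

Two derivations of d d b:
  W ⇒ S b ⇒ d d b
  W ⇒ d N ⇒ d d b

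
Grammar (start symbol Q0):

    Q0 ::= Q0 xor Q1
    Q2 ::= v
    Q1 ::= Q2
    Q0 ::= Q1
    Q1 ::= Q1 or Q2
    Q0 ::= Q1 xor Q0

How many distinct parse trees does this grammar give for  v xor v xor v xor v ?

Parse trees for v xor v xor v xor v:
  [Q0 [Q0 [Q0 [Q0 [Q1 [Q2 v]]] xor [Q1 [Q2 v]]] xor [Q1 [Q2 v]]] xor [Q1 [Q2 v]]]
  [Q0 [Q0 [Q0 [Q1 [Q2 v]] xor [Q0 [Q1 [Q2 v]]]] xor [Q1 [Q2 v]]] xor [Q1 [Q2 v]]]
  [Q0 [Q0 [Q1 [Q2 v]] xor [Q0 [Q0 [Q1 [Q2 v]]] xor [Q1 [Q2 v]]]] xor [Q1 [Q2 v]]]
  [Q0 [Q0 [Q1 [Q2 v]] xor [Q0 [Q1 [Q2 v]] xor [Q0 [Q1 [Q2 v]]]]] xor [Q1 [Q2 v]]]
  [Q0 [Q1 [Q2 v]] xor [Q0 [Q0 [Q0 [Q1 [Q2 v]]] xor [Q1 [Q2 v]]] xor [Q1 [Q2 v]]]]
  [Q0 [Q1 [Q2 v]] xor [Q0 [Q0 [Q1 [Q2 v]] xor [Q0 [Q1 [Q2 v]]]] xor [Q1 [Q2 v]]]]
  [Q0 [Q1 [Q2 v]] xor [Q0 [Q1 [Q2 v]] xor [Q0 [Q0 [Q1 [Q2 v]]] xor [Q1 [Q2 v]]]]]
  [Q0 [Q1 [Q2 v]] xor [Q0 [Q1 [Q2 v]] xor [Q0 [Q1 [Q2 v]] xor [Q0 [Q1 [Q2 v]]]]]]

8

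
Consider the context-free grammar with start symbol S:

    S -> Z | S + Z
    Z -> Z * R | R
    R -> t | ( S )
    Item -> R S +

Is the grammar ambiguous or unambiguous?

Unambiguous

Only S, Z, R are reachable from S; ignoring the rest: The grammar is stratified — S handles '+' (left-recursive), Z handles '*', R atoms. Each operator has a fixed associativity and precedence level, so every string has one parse.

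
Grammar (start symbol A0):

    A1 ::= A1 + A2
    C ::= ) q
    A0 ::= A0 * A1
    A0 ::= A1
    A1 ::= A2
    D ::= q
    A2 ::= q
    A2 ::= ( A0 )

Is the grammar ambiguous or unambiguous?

(D, C are unreachable from A0, so their rules don't affect L(A0).) The grammar is stratified — A0 handles '*' (left-recursive), A1 handles '+', A2 atoms. Each operator has a fixed associativity and precedence level, so every string has one parse.

Unambiguous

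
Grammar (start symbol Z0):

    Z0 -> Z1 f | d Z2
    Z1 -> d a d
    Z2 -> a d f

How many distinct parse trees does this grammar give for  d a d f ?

Parse trees for d a d f:
  [Z0 [Z1 d a d] f]
  [Z0 d [Z2 a d f]]

2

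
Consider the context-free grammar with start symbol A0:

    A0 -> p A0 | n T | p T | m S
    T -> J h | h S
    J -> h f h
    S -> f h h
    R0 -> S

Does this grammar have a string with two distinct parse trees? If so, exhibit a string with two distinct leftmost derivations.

Ambiguous

Witness: n h f h h

Derivation 1: A0 ⇒ n T ⇒ n J h ⇒ n h f h h
Derivation 2: A0 ⇒ n T ⇒ n h S ⇒ n h f h h

Two distinct leftmost derivations for the same string.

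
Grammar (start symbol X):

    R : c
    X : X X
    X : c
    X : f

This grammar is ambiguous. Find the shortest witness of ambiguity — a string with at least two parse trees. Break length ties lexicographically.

length 1: no string has ≥2 trees
length 2: no string has ≥2 trees
length 3: c c c has 2 parse trees

Two derivations of c c c:
  X ⇒ X X ⇒ X X X ⇒ c X X ⇒ c c X ⇒ c c c
  X ⇒ X X ⇒ c X ⇒ c X X ⇒ c c X ⇒ c c c

c c c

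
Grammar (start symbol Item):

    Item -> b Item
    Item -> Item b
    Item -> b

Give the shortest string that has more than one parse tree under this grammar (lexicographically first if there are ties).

length 1: no string has ≥2 trees
length 2: b b has 2 parse trees

Two derivations of b b:
  Item ⇒ b Item ⇒ b b
  Item ⇒ Item b ⇒ b b

b b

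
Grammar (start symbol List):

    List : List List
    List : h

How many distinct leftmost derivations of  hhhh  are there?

5

Parse trees for hhhh:
  [List [List h] [List [List h] [List [List h] [List h]]]]
  [List [List h] [List [List [List h] [List h]] [List h]]]
  [List [List [List h] [List h]] [List [List h] [List h]]]
  [List [List [List h] [List [List h] [List h]]] [List h]]
  [List [List [List [List h] [List h]] [List h]] [List h]]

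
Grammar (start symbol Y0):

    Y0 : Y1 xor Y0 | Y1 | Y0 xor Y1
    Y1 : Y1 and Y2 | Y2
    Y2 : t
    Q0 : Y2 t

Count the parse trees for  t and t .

1

Parse trees for t and t:
  [Y0 [Y1 [Y1 [Y2 t]] and [Y2 t]]]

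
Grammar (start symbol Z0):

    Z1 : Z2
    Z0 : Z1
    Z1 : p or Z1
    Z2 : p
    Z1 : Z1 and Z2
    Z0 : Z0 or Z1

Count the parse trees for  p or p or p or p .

Parse trees for p or p or p or p:
  [Z0 [Z1 p or [Z1 p or [Z1 p or [Z1 [Z2 p]]]]]]
  [Z0 [Z0 [Z1 [Z2 p]]] or [Z1 p or [Z1 p or [Z1 [Z2 p]]]]]
  [Z0 [Z0 [Z1 p or [Z1 [Z2 p]]]] or [Z1 p or [Z1 [Z2 p]]]]
  [Z0 [Z0 [Z0 [Z1 [Z2 p]]] or [Z1 [Z2 p]]] or [Z1 p or [Z1 [Z2 p]]]]
  [Z0 [Z0 [Z1 p or [Z1 p or [Z1 [Z2 p]]]]] or [Z1 [Z2 p]]]
  [Z0 [Z0 [Z0 [Z1 [Z2 p]]] or [Z1 p or [Z1 [Z2 p]]]] or [Z1 [Z2 p]]]
  [Z0 [Z0 [Z0 [Z1 p or [Z1 [Z2 p]]]] or [Z1 [Z2 p]]] or [Z1 [Z2 p]]]
  [Z0 [Z0 [Z0 [Z0 [Z1 [Z2 p]]] or [Z1 [Z2 p]]] or [Z1 [Z2 p]]] or [Z1 [Z2 p]]]

8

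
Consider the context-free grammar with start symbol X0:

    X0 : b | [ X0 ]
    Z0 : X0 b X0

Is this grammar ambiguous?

Unambiguous

(Z0 is unreachable from X0, so its rules don't affect L(X0).) L(X0) is { openⁿ atom closeⁿ : n ≥ 0 }. The bracket depth fixes n, and the derivation is forced at every step.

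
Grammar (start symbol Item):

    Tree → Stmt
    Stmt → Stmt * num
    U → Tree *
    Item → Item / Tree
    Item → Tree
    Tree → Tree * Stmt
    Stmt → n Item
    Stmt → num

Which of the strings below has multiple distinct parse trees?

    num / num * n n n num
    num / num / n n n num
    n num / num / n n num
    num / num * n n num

n num / num / n n num

num / num * n n n num: 1 tree
num / num / n n n num: 1 tree
n num / num / n n num: 3 trees
num / num * n n num: 1 tree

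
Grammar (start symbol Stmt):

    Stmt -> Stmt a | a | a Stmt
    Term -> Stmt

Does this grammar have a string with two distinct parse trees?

Ambiguous

Witness: a a

Derivation 1: Stmt ⇒ Stmt a ⇒ a a
Derivation 2: Stmt ⇒ a Stmt ⇒ a a

Two distinct leftmost derivations for the same string.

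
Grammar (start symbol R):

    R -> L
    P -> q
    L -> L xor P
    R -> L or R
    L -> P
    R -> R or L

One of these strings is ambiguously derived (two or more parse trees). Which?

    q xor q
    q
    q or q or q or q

q or q or q or q

q xor q: 1 tree
q: 1 tree
q or q or q or q: 8 trees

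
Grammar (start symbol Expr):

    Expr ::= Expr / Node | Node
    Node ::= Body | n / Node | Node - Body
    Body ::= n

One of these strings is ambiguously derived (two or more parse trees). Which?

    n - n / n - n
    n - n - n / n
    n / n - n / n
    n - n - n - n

n / n - n / n

n - n / n - n: 1 tree
n - n - n / n: 1 tree
n / n - n / n: 3 trees
n - n - n - n: 1 tree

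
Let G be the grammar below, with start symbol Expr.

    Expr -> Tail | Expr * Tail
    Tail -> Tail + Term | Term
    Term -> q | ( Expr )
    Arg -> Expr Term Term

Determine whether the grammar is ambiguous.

Unambiguous

(Arg is unreachable from Expr, so its rules don't affect L(Expr).) The grammar is stratified — Expr handles '*' (left-recursive), Tail handles '+', Term atoms. Each operator has a fixed associativity and precedence level, so every string has one parse.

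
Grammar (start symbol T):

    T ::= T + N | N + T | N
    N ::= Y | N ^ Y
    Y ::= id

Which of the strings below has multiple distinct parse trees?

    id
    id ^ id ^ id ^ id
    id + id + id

id: 1 tree
id ^ id ^ id ^ id: 1 tree
id + id + id: 4 trees

id + id + id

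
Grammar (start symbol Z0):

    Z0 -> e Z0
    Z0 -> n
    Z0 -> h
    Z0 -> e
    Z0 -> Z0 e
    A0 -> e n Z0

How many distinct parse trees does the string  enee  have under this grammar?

3

Parse trees for enee:
  [Z0 e [Z0 [Z0 [Z0 n] e] e]]
  [Z0 [Z0 e [Z0 [Z0 n] e]] e]
  [Z0 [Z0 [Z0 e [Z0 n]] e] e]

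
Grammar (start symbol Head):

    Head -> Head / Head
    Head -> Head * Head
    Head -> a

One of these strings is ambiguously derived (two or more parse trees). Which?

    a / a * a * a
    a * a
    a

a / a * a * a

a / a * a * a: 5 trees
a * a: 1 tree
a: 1 tree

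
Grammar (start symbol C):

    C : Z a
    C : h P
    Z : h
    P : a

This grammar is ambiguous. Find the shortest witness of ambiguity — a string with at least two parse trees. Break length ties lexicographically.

length 2: h a has 2 parse trees

Two derivations of h a:
  C ⇒ Z a ⇒ h a
  C ⇒ h P ⇒ h a

h a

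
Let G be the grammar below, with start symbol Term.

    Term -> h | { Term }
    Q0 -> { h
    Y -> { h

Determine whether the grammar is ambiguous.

Unambiguous

(Q0, Y are unreachable from Term, so their rules don't affect L(Term).) Each string is a nest of matched brackets around a single atom. An opening bracket forces the recursive rule; an atom forces the base rule.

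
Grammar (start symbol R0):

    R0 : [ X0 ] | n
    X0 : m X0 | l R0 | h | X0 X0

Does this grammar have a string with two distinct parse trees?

Witness: [ h h h ]

Derivation 1: R0 ⇒ [ X0 ] ⇒ [ X0 X0 ] ⇒ [ h X0 ] ⇒ [ h X0 X0 ] ⇒ [ h h X0 ] ⇒ [ h h h ]
Derivation 2: R0 ⇒ [ X0 ] ⇒ [ X0 X0 ] ⇒ [ X0 X0 X0 ] ⇒ [ h X0 X0 ] ⇒ [ h h X0 ] ⇒ [ h h h ]

Two distinct leftmost derivations for the same string.

Ambiguous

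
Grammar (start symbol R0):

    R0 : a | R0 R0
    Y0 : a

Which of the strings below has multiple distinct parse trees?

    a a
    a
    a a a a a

a a a a a

a a: 1 tree
a: 1 tree
a a a a a: 14 trees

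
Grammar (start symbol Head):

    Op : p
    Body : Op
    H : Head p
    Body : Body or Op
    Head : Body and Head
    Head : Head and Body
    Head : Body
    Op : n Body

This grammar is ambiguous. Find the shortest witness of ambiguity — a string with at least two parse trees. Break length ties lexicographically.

p and p

length 1: no string has ≥2 trees
length 2: no string has ≥2 trees
length 3: p and p has 2 parse trees

Two derivations of p and p:
  Head ⇒ Body and Head ⇒ Op and Head ⇒ p and Head ⇒ p and Body ⇒ p and Op ⇒ p and p
  Head ⇒ Head and Body ⇒ Body and Body ⇒ Op and Body ⇒ p and Body ⇒ p and Op ⇒ p and p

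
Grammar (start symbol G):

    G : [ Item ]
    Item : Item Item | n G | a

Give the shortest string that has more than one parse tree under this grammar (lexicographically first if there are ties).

[ a a a ]

length 3: no string has ≥2 trees
length 4: no string has ≥2 trees
length 5: [ a a a ] has 2 parse trees

Two derivations of [ a a a ]:
  G ⇒ [ Item ] ⇒ [ Item Item ] ⇒ [ Item Item Item ] ⇒ [ a Item Item ] ⇒ [ a a Item ] ⇒ [ a a a ]
  G ⇒ [ Item ] ⇒ [ Item Item ] ⇒ [ a Item ] ⇒ [ a Item Item ] ⇒ [ a a Item ] ⇒ [ a a a ]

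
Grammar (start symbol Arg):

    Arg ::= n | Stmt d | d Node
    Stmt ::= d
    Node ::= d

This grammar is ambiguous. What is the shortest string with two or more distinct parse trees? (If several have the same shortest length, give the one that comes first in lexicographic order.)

d d

length 1: no string has ≥2 trees
length 2: d d has 2 parse trees

Two derivations of d d:
  Arg ⇒ Stmt d ⇒ d d
  Arg ⇒ d Node ⇒ d d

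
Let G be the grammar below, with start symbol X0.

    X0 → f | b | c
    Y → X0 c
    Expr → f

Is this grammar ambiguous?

Unambiguous

Only X0 is reachable from X0; ignoring the rest: The reachable rules are right-linear with at most one rule per (nonterminal, next-terminal) pair. Each input token forces the next rule, so parsing is deterministic.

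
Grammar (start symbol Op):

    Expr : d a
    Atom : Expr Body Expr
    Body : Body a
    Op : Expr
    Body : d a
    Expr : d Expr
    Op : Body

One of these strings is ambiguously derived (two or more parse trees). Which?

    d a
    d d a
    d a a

d a

d a: 2 trees
d d a: 1 tree
d a a: 1 tree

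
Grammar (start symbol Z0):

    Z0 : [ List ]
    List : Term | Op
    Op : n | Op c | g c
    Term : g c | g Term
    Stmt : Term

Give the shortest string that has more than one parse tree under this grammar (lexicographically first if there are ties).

[ g c ]

length 3: no string has ≥2 trees
length 4: [ g c ] has 2 parse trees

Two derivations of [ g c ]:
  Z0 ⇒ [ List ] ⇒ [ Term ] ⇒ [ g c ]
  Z0 ⇒ [ List ] ⇒ [ Op ] ⇒ [ g c ]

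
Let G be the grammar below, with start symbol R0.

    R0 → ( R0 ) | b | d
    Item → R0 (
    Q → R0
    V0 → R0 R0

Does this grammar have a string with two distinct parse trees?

Unambiguous

(Item, Q, V0 are unreachable from R0, so their rules don't affect L(R0).) L(R0) is { openⁿ atom closeⁿ : n ≥ 0 }. The bracket depth fixes n, and the derivation is forced at every step.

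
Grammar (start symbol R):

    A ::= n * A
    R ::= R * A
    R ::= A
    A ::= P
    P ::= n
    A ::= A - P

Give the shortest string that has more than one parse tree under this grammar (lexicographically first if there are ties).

n * n

length 1: no string has ≥2 trees
length 3: n * n has 2 parse trees

Two derivations of n * n:
  R ⇒ R * A ⇒ A * A ⇒ P * A ⇒ n * A ⇒ n * P ⇒ n * n
  R ⇒ A ⇒ n * A ⇒ n * P ⇒ n * n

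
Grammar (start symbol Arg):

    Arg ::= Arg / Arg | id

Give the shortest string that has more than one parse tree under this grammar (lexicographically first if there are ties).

id / id / id

length 1: no string has ≥2 trees
length 3: no string has ≥2 trees
length 5: id / id / id has 2 parse trees

Two derivations of id / id / id:
  Arg ⇒ Arg / Arg ⇒ Arg / Arg / Arg ⇒ id / Arg / Arg ⇒ id / id / Arg ⇒ id / id / id
  Arg ⇒ Arg / Arg ⇒ id / Arg ⇒ id / Arg / Arg ⇒ id / id / Arg ⇒ id / id / id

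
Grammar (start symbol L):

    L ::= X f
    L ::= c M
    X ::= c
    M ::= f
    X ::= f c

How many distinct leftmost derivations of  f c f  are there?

1

Parse trees for f c f:
  [L [X f c] f]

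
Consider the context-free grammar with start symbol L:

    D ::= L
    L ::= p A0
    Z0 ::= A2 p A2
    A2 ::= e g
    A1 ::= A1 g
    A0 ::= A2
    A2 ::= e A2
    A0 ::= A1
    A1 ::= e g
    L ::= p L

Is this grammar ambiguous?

Ambiguous

Witness: p e g

Derivation 1: L ⇒ p A0 ⇒ p A2 ⇒ p e g
Derivation 2: L ⇒ p A0 ⇒ p A1 ⇒ p e g

Two distinct leftmost derivations for the same string.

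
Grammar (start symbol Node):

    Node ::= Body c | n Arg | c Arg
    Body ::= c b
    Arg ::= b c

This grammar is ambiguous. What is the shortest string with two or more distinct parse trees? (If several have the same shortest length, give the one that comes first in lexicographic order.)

length 3: c b c has 2 parse trees

Two derivations of c b c:
  Node ⇒ Body c ⇒ c b c
  Node ⇒ c Arg ⇒ c b c

c b c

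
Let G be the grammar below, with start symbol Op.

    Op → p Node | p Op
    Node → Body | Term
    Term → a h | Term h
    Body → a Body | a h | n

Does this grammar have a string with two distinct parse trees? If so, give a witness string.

Ambiguous

Witness: p a h

Derivation 1: Op ⇒ p Node ⇒ p Body ⇒ p a h
Derivation 2: Op ⇒ p Node ⇒ p Term ⇒ p a h

Two distinct leftmost derivations for the same string.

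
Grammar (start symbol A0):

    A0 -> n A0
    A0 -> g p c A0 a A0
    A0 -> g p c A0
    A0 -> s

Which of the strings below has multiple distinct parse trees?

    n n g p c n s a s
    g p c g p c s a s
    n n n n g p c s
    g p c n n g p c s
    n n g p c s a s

g p c g p c s a s

n n g p c n s a s: 1 tree
g p c g p c s a s: 2 trees
n n n n g p c s: 1 tree
g p c n n g p c s: 1 tree
n n g p c s a s: 1 tree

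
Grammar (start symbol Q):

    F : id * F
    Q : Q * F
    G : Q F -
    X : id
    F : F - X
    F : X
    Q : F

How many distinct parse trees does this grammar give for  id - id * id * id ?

Parse trees for id - id * id * id:
  [Q [Q [F [F [X id]] - [X id]]] * [F id * [F [X id]]]]
  [Q [Q [Q [F [F [X id]] - [X id]]] * [F [X id]]] * [F [X id]]]

2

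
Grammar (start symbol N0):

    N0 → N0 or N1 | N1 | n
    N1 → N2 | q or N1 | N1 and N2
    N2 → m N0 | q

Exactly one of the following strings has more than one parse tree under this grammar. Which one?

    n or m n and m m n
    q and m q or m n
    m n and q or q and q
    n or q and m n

q and m q or m n

n or m n and m m n: 1 tree
q and m q or m n: 3 trees
m n and q or q and q: 1 tree
n or q and m n: 1 tree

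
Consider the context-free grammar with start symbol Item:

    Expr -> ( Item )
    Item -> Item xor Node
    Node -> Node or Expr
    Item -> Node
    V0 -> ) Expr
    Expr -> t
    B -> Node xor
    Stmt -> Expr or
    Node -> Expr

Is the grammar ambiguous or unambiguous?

Only Item, Node, Expr are reachable from Item; ignoring the rest: Item → Item xor Node | Node  ;  Node → Node or Expr | Expr  — a left-associative chain with Expr at the bottom. Each string factors uniquely by precedence.

Unambiguous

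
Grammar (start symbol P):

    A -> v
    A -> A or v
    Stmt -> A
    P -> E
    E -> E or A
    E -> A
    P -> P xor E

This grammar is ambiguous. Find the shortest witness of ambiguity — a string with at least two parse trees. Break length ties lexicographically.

length 1: no string has ≥2 trees
length 3: v or v has 2 parse trees

Two derivations of v or v:
  P ⇒ E ⇒ E or A ⇒ A or A ⇒ v or A ⇒ v or v
  P ⇒ E ⇒ A ⇒ A or v ⇒ v or v

v or v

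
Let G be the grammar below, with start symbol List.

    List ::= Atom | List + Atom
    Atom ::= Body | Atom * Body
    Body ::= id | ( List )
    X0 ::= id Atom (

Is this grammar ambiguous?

(X0 is unreachable from List, so its rules don't affect L(List).) The grammar is stratified — List handles '+' (left-recursive), Atom handles '*', Body atoms. Each operator has a fixed associativity and precedence level, so every string has one parse.

Unambiguous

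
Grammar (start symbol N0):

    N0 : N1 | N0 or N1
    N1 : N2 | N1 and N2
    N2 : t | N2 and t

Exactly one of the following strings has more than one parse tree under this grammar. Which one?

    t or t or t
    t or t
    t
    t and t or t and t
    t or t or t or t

t or t or t: 1 tree
t or t: 1 tree
t: 1 tree
t and t or t and t: 4 trees
t or t or t or t: 1 tree

t and t or t and t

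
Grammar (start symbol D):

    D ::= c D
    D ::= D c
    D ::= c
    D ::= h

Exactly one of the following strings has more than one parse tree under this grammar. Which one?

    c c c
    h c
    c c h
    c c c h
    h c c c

c c c

c c c: 4 trees
h c: 1 tree
c c h: 1 tree
c c c h: 1 tree
h c c c: 1 tree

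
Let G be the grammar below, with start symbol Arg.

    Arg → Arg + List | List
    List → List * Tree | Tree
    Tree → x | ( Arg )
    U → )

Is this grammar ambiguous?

(U is unreachable from Arg, so its rules don't affect L(Arg).) This is a standard precedence ladder (Arg over List over Tree), with each level left-recursive on its own operator ('+' at Arg, '*' at List). That structure is LR(1), hence unambiguous.

Unambiguous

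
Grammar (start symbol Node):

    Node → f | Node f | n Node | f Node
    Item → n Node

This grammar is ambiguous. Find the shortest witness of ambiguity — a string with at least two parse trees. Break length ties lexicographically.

f f

length 1: no string has ≥2 trees
length 2: f f has 2 parse trees

Two derivations of f f:
  Node ⇒ Node f ⇒ f f
  Node ⇒ f Node ⇒ f f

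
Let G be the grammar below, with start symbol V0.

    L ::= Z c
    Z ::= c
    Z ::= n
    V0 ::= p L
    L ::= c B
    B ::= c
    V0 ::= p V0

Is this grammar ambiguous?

Ambiguous

Witness: p c c

Derivation 1: V0 ⇒ p L ⇒ p Z c ⇒ p c c
Derivation 2: V0 ⇒ p L ⇒ p c B ⇒ p c c

Two distinct leftmost derivations for the same string.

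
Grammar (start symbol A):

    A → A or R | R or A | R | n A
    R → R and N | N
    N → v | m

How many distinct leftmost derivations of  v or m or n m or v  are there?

5

Parse trees for v or m or n m or v:
  [A [A [R [N v]] or [A [R [N m]] or [A n [A [R [N m]]]]]] or [R [N v]]]
  [A [R [N v]] or [A [A [R [N m]] or [A n [A [R [N m]]]]] or [R [N v]]]]
  [A [R [N v]] or [A [R [N m]] or [A [A n [A [R [N m]]]] or [R [N v]]]]]
  [A [R [N v]] or [A [R [N m]] or [A n [A [A [R [N m]]] or [R [N v]]]]]]
  [A [R [N v]] or [A [R [N m]] or [A n [A [R [N m]] or [A [R [N v]]]]]]]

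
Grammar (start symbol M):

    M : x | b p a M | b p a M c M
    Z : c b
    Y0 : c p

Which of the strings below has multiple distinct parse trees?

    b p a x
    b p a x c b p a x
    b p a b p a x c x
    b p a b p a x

b p a x: 1 tree
b p a x c b p a x: 1 tree
b p a b p a x c x: 2 trees
b p a b p a x: 1 tree

b p a b p a x c x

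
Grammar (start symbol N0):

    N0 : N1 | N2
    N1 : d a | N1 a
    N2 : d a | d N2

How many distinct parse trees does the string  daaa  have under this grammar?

1

Parse trees for daaa:
  [N0 [N1 [N1 [N1 d a] a] a]]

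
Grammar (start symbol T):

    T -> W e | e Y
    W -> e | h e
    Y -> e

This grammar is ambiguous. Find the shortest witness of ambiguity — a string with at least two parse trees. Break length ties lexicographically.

length 2: e e has 2 parse trees

Two derivations of e e:
  T ⇒ W e ⇒ e e
  T ⇒ e Y ⇒ e e

e e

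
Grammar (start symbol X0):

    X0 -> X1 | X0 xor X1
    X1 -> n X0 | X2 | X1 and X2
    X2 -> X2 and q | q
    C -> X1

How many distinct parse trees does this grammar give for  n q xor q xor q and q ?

7

Parse trees for n q xor q xor q and q:
  [X0 [X1 n [X0 [X0 [X0 [X1 [X2 q]]] xor [X1 [X2 q]]] xor [X1 [X2 [X2 q] and q]]]]]
  [X0 [X1 n [X0 [X0 [X0 [X1 [X2 q]]] xor [X1 [X2 q]]] xor [X1 [X1 [X2 q]] and [X2 q]]]]]
  [X0 [X1 [X1 n [X0 [X0 [X0 [X1 [X2 q]]] xor [X1 [X2 q]]] xor [X1 [X2 q]]]] and [X2 q]]]
  [X0 [X0 [X1 n [X0 [X0 [X1 [X2 q]]] xor [X1 [X2 q]]]]] xor [X1 [X2 [X2 q] and q]]]
  [X0 [X0 [X1 n [X0 [X0 [X1 [X2 q]]] xor [X1 [X2 q]]]]] xor [X1 [X1 [X2 q]] and [X2 q]]]
  [X0 [X0 [X0 [X1 n [X0 [X1 [X2 q]]]]] xor [X1 [X2 q]]] xor [X1 [X2 [X2 q] and q]]]
  [X0 [X0 [X0 [X1 n [X0 [X1 [X2 q]]]]] xor [X1 [X2 q]]] xor [X1 [X1 [X2 q]] and [X2 q]]]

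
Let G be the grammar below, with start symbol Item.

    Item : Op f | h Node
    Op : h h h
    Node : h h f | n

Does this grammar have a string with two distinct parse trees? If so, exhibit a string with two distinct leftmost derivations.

Witness: h h h f

Derivation 1: Item ⇒ Op f ⇒ h h h f
Derivation 2: Item ⇒ h Node ⇒ h h h f

Two distinct leftmost derivations for the same string.

Ambiguous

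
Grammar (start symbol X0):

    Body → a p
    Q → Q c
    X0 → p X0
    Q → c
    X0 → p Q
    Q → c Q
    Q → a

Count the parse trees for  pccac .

Parse trees for pccac:
  [X0 p [Q [Q c [Q c [Q a]]] c]]
  [X0 p [Q c [Q [Q c [Q a]] c]]]
  [X0 p [Q c [Q c [Q [Q a] c]]]]

3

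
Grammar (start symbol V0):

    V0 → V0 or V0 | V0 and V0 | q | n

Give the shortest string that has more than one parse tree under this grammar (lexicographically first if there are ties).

length 1: no string has ≥2 trees
length 3: no string has ≥2 trees
length 5: n and n and n has 2 parse trees

Two derivations of n and n and n:
  V0 ⇒ V0 and V0 ⇒ V0 and V0 and V0 ⇒ n and V0 and V0 ⇒ n and n and V0 ⇒ n and n and n
  V0 ⇒ V0 and V0 ⇒ n and V0 ⇒ n and V0 and V0 ⇒ n and n and V0 ⇒ n and n and n

n and n and n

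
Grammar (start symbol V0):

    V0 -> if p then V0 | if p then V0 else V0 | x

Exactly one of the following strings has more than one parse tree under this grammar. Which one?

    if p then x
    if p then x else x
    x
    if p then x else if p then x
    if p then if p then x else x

if p then if p then x else x

if p then x: 1 tree
if p then x else x: 1 tree
x: 1 tree
if p then x else if p then x: 1 tree
if p then if p then x else x: 2 trees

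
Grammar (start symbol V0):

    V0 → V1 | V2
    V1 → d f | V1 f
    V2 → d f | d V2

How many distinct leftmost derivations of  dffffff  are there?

Parse trees for dffffff:
  [V0 [V1 [V1 [V1 [V1 [V1 [V1 d f] f] f] f] f] f]]

1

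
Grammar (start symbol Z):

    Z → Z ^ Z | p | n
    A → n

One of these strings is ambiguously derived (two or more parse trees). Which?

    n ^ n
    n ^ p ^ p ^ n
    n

n ^ n: 1 tree
n ^ p ^ p ^ n: 5 trees
n: 1 tree

n ^ p ^ p ^ n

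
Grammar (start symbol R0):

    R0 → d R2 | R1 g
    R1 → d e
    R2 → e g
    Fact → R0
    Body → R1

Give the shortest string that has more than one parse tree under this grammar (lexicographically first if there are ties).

length 3: d e g has 2 parse trees

Two derivations of d e g:
  R0 ⇒ d R2 ⇒ d e g
  R0 ⇒ R1 g ⇒ d e g

d e g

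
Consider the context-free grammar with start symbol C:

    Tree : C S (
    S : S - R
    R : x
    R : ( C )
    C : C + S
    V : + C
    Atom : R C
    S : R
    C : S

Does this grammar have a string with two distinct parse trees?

Unambiguous

Only C, S, R are reachable from C; ignoring the rest: C → C + S | S  ;  S → S - R | R  — a left-associative chain with R at the bottom. Each string factors uniquely by precedence.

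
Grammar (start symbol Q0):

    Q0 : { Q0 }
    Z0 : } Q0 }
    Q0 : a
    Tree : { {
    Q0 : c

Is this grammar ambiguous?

Unambiguous

(Tree, Z0 are unreachable from Q0, so their rules don't affect L(Q0).) L(Q0) is { openⁿ atom closeⁿ : n ≥ 0 }. The bracket depth fixes n, and the derivation is forced at every step.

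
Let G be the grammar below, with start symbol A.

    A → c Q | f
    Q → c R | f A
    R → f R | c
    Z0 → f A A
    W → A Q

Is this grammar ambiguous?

Unambiguous

Only A, Q, R are reachable from A; ignoring the rest: Restricted to the reachable nonterminals, every rule has the form A → t or A → t B, and no two rules for the same A share a first terminal. The grammar encodes a DFA — one run per string.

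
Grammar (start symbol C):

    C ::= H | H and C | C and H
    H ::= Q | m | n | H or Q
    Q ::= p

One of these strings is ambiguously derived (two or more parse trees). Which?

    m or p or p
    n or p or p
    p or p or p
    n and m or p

n and m or p

m or p or p: 1 tree
n or p or p: 1 tree
p or p or p: 1 tree
n and m or p: 2 trees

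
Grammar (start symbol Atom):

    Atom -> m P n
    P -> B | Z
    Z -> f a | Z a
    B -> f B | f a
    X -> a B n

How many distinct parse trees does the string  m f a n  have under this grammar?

2

Parse trees for m f a n:
  [Atom m [P [B f a]] n]
  [Atom m [P [Z f a]] n]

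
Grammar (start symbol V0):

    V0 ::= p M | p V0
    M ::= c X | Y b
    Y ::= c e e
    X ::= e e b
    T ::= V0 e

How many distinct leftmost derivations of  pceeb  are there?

2

Parse trees for pceeb:
  [V0 p [M c [X e e b]]]
  [V0 p [M [Y c e e] b]]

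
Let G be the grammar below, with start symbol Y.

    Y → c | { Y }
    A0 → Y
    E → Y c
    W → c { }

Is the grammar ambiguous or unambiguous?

Unambiguous

Only Y is reachable from Y; ignoring the rest: L(Y) is { openⁿ atom closeⁿ : n ≥ 0 }. The bracket depth fixes n, and the derivation is forced at every step.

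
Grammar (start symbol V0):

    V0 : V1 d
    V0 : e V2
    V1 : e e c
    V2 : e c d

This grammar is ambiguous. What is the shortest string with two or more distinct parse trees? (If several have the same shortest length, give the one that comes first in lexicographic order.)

e e c d

length 4: e e c d has 2 parse trees

Two derivations of e e c d:
  V0 ⇒ V1 d ⇒ e e c d
  V0 ⇒ e V2 ⇒ e e c d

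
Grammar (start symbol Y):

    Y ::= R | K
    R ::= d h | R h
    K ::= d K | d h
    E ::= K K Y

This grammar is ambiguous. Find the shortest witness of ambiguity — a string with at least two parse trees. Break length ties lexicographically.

length 2: d h has 2 parse trees

Two derivations of d h:
  Y ⇒ R ⇒ d h
  Y ⇒ K ⇒ d h

d h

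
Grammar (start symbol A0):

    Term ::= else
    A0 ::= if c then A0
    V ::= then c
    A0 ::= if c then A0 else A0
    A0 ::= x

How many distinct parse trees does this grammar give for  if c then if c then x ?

1

Parse trees for if c then if c then x:
  [A0 if c then [A0 if c then [A0 x]]]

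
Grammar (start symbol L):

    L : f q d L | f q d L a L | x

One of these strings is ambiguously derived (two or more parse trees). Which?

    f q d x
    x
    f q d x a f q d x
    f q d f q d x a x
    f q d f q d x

f q d x: 1 tree
x: 1 tree
f q d x a f q d x: 1 tree
f q d f q d x a x: 2 trees
f q d f q d x: 1 tree

f q d f q d x a x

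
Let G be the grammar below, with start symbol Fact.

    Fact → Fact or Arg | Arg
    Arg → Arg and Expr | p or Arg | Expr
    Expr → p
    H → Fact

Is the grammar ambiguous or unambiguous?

Ambiguous

Witness: p or p

Derivation 1: Fact ⇒ Fact or Arg ⇒ Arg or Arg ⇒ Expr or Arg ⇒ p or Arg ⇒ p or Expr ⇒ p or p
Derivation 2: Fact ⇒ Arg ⇒ p or Arg ⇒ p or Expr ⇒ p or p

Two distinct leftmost derivations for the same string.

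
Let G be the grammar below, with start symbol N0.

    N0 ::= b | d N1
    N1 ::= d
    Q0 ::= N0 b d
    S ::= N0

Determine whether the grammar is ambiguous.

Only N0, N1 are reachable from N0; ignoring the rest: Each reachable nonterminal has at most one production per leading terminal, and all productions are right-linear; the derivation is determined token-by-token.

Unambiguous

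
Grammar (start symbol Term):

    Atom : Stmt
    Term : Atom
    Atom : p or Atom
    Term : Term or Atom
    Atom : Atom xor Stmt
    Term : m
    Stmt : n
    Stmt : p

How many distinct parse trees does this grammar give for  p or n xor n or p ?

Parse trees for p or n xor n or p:
  [Term [Term [Atom p or [Atom [Atom [Stmt n]] xor [Stmt n]]]] or [Atom [Stmt p]]]
  [Term [Term [Atom [Atom p or [Atom [Stmt n]]] xor [Stmt n]]] or [Atom [Stmt p]]]
  [Term [Term [Term [Atom [Stmt p]]] or [Atom [Atom [Stmt n]] xor [Stmt n]]] or [Atom [Stmt p]]]

3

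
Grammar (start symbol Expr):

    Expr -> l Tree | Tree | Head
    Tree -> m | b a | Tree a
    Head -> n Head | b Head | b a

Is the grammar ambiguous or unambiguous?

Ambiguous

Witness: b a

Derivation 1: Expr ⇒ Tree ⇒ b a
Derivation 2: Expr ⇒ Head ⇒ b a

Two distinct leftmost derivations for the same string.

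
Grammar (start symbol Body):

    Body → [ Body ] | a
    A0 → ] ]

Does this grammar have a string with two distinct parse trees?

Unambiguous

(A0 is unreachable from Body, so its rules don't affect L(Body).) Each string is a nest of matched brackets around a single atom. An opening bracket forces the recursive rule; an atom forces the base rule.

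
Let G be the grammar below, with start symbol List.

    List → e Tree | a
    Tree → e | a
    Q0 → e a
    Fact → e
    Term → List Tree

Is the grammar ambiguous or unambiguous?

Unambiguous

(Q0, Fact, Term are unreachable from List, so their rules don't affect L(List).) Restricted to the reachable nonterminals, every rule has the form A → t or A → t B, and no two rules for the same A share a first terminal. The grammar encodes a DFA — one run per string.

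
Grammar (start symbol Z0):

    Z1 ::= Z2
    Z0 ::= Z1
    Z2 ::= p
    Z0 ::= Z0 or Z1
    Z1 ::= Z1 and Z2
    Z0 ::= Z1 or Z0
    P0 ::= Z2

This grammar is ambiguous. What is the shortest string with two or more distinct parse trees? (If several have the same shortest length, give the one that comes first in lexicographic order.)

length 1: no string has ≥2 trees
length 3: p or p has 2 parse trees

Two derivations of p or p:
  Z0 ⇒ Z0 or Z1 ⇒ Z1 or Z1 ⇒ Z2 or Z1 ⇒ p or Z1 ⇒ p or Z2 ⇒ p or p
  Z0 ⇒ Z1 or Z0 ⇒ Z2 or Z0 ⇒ p or Z0 ⇒ p or Z1 ⇒ p or Z2 ⇒ p or p

p or p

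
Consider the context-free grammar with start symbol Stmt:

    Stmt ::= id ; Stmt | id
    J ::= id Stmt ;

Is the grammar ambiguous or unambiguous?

Unambiguous

Only Stmt is reachable from Stmt; ignoring the rest: Right-recursive list with a separator: after each atom, whether the separator follows determines the rule. One parse per string.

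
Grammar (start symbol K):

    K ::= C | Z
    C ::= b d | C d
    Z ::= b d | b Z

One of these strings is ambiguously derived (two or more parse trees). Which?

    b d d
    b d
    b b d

b d d: 1 tree
b d: 2 trees
b b d: 1 tree

b d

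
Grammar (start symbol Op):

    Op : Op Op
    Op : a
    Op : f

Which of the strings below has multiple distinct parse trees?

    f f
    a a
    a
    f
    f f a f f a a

f f a f f a a

f f: 1 tree
a a: 1 tree
a: 1 tree
f: 1 tree
f f a f f a a: 132 trees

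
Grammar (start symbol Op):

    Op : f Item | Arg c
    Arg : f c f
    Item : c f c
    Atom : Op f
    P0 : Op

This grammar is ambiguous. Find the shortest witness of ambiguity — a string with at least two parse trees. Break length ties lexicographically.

length 4: f c f c has 2 parse trees

Two derivations of f c f c:
  Op ⇒ f Item ⇒ f c f c
  Op ⇒ Arg c ⇒ f c f c

f c f c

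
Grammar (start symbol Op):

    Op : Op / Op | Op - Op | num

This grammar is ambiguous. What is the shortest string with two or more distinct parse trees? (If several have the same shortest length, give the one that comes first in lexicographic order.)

length 1: no string has ≥2 trees
length 3: no string has ≥2 trees
length 5: num - num - num has 2 parse trees

Two derivations of num - num - num:
  Op ⇒ Op - Op ⇒ Op - Op - Op ⇒ num - Op - Op ⇒ num - num - Op ⇒ num - num - num
  Op ⇒ Op - Op ⇒ num - Op ⇒ num - Op - Op ⇒ num - num - Op ⇒ num - num - num

num - num - num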